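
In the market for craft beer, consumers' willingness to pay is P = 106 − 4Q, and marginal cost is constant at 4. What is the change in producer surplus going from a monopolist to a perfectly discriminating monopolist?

The monopolist equates marginal revenue to marginal cost: 106 − 8Q = 4, so Q = 12.75. From demand, P = 55.
PS = (55 − 4)·12.75 = 650.25.
With perfect price discrimination, output is the efficient level Q = 25.5 (where demand meets MC), but every buyer pays their willingness to pay: CS = 0 and PS = total surplus.
PS = ½·(106 − 4)·25.5 = 1300.5.
Change in producer surplus: 1300.5 − 650.25 = 650.25.

Producer surplus rises by 650.25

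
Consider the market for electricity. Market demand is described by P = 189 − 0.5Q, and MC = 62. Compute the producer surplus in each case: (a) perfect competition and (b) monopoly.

Competition: PS = 0; Monopoly: PS = 8064.5

Competitive firms price at marginal cost: P = 62, giving Q = 254.
PS = (62 − 62)·254 = 0.
The monopolist equates marginal revenue to marginal cost: 189 − Q = 62, so Q = 127. From demand, P = 125.5.
PS = (125.5 − 62)·127 = 8064.5.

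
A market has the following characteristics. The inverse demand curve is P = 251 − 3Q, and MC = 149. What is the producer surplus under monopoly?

PS = 867

Monopoly sets MR = MC: 251 − 6Q = 149 ⇒ Q = 17, P = 251 − 3·17 = 200.
PS = (200 − 149)·17 = 867.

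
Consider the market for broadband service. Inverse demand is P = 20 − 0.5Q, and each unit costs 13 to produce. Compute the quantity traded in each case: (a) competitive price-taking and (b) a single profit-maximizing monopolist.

Perfect competition: P = MC = 13, so 20 − 0.5Q = 13 and Q = 14.
The monopolist equates marginal revenue to marginal cost: 20 − Q = 13, so Q = 7. From demand, P = 16.5.

Competition: Q = 14; Monopoly: Q = 7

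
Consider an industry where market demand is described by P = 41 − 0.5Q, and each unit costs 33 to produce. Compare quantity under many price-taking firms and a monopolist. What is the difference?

Quantity falls by 8

Competitive firms price at marginal cost: P = 33, giving Q = 16.
A monopolist chooses Q where MR = MC. MR = 41 − Q; setting this equal to 33 gives Q = 8 and P = 37.
Change in quantity: 8 − 16 = −8.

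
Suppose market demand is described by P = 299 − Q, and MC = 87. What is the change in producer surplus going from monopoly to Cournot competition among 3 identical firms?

The monopolist equates marginal revenue to marginal cost: 299 − 2Q = 87, so Q = 106. From demand, P = 193.
PS = (193 − 87)·106 = 11236.
With 3 symmetric Cournot firms, each firm's FOC gives 299 − 4q = 87, so q = 53, Q = 3·53 = 159, and P = 140.
PS = (140 − 87)·159 = 8427.
Change in producer surplus: 8427 − 11236 = −2809.

Producer surplus falls by 2809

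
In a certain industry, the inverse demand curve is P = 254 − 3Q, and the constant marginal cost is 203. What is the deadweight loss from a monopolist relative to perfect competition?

DWL = 108.375

Competitive firms price at marginal cost: P = 203, giving Q = 17.
The monopolist equates marginal revenue to marginal cost: 254 − 6Q = 203, so Q = 8.5. From demand, P = 228.5.
DWL is the triangle between Q = 8.5 and Q = 17: ½·(17 − 8.5)·(228.5 − 203) = 108.375.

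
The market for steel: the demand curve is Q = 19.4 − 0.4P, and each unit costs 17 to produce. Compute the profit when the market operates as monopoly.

Inverting demand: P = 48.5 − 2.5Q.
A monopolist chooses Q where MR = MC. MR = 48.5 − 5Q; setting this equal to 17 gives Q = 6.3 and P = 32.75.
Profit = (32.75 − 17)·6.3 = 99.225.

Profit = 99.225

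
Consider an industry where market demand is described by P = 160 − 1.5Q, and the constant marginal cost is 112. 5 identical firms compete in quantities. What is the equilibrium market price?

P = 120

With 5 symmetric Cournot firms, each firm's FOC gives 160 − 9q = 112, so q = 16/3, Q = 5·16/3 = 80/3, and P = 120.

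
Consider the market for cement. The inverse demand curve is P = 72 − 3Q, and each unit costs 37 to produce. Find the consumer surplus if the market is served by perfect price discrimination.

CS = 0

Under first-degree price discrimination the firm charges each unit its demand price and produces up to where P = MC, i.e. Q = 35/3. Consumer surplus is zero; producer surplus equals total surplus.
CS = 0.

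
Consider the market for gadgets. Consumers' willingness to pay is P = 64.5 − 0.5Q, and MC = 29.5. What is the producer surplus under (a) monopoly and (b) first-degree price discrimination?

Monopoly: PS = 612.5; Perfect PD: PS = 1225

A monopolist chooses Q where MR = MC. MR = 64.5 − Q; setting this equal to 29.5 gives Q = 35 and P = 47.
PS = (47 − 29.5)·35 = 612.5.
A perfectly discriminating monopolist sells every unit with P(Q) ≥ MC(Q), so output equals the competitive quantity Q = 70. Each buyer pays their reservation price, so CS = 0 and the firm captures all surplus.
PS = ½·(64.5 − 29.5)·70 = 1225.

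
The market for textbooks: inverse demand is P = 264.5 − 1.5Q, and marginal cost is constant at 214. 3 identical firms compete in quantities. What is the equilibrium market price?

In a 3-firm Cournot equilibrium, symmetry and the first-order condition give q = (264.5 − 214)/(6) = 101/12. So Q = 25.25 and P = 226.625.

P = 226.625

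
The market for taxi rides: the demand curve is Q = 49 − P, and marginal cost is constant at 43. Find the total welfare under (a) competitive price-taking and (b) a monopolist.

Inverting demand: P = 49 − Q.
Under competition P = MC = 43, so Q = (49 − 43)/1 = 6.
CS = ½·(49 − 43)·6 = 18; PS = (43 − 43)·6 = 0; TS = 18.
The monopolist equates marginal revenue to marginal cost: 49 − 2Q = 43, so Q = 3. From demand, P = 46.
CS = ½·(49 − 46)·3 = 4.5; PS = (46 − 43)·3 = 9; TS = 13.5.

Competition: TS = 18; Monopoly: TS = 13.5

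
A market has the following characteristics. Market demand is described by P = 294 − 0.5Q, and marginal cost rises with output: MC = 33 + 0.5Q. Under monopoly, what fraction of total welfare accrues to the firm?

Monopoly sets MR = MC: 294 − Q = 33 + 0.5Q ⇒ Q = 174, P = 294 − 0.5·174 = 207.
CS = ½·(294 − 207)·174 = 7569.
PS = P·Q − VC(Q) = 207·174 − (33·174 + ½·0.5·174²) = 22707.
Share captured = PS/TS = 22707/30276 = 0.75.

PS/TS = 0.75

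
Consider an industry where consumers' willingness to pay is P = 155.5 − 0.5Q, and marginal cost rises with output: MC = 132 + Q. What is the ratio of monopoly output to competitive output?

Q_m/Q_c = 0.75

A monopolist chooses Q where MR = MC. MR = 155.5 − Q; setting this equal to 132 + Q gives Q = 11.75 and P = 149.625.
Under competition P = MC: 155.5 − 0.5Q = 132 + Q ⇒ Q = 47/3, P = 443/3.
Ratio Q_m/Q_c = 11.75/(47/3) = 0.75.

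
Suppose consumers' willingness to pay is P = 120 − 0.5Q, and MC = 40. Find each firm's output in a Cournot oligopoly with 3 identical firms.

With 3 symmetric Cournot firms, each firm's FOC gives 120 − 2q = 40, so q = 40, Q = 3·40 = 120, and P = 60.

q_i = 40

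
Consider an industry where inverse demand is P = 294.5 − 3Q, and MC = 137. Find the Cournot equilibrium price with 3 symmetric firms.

P = 176.375

With 3 symmetric Cournot firms, each firm's FOC gives 294.5 − 12q = 137, so q = 13.125, Q = 3·13.125 = 39.375, and P = 176.375.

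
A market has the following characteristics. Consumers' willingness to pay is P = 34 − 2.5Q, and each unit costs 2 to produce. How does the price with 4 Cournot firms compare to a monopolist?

In a 4-firm Cournot equilibrium, symmetry and the first-order condition give q = (34 − 2)/(12.5) = 2.56. So Q = 10.24 and P = 8.4.
A monopolist chooses Q where MR = MC. MR = 34 − 5Q; setting this equal to 2 gives Q = 6.4 and P = 18.

Cournot: P = 8.4; Monopoly: P = 18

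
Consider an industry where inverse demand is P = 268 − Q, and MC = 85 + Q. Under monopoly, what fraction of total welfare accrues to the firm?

Monopoly sets MR = MC: 268 − 2Q = 85 + Q ⇒ Q = 61, P = 268 − 61 = 207.
CS = ½·(268 − 207)·61 = 1860.5.
PS = P·Q − VC(Q) = 207·61 − (85·61 + ½·1·61²) = 5581.5.
Share captured = PS/TS = 5581.5/7442 = 0.75.

PS/TS = 0.75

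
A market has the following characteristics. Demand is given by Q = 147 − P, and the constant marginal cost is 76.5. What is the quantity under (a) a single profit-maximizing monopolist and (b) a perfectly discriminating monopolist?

Monopoly: Q = 35.25; Perfect PD: Q = 70.5

Inverting demand: P = 147 − Q.
The monopolist equates marginal revenue to marginal cost: 147 − 2Q = 76.5, so Q = 35.25. From demand, P = 111.75.
With perfect price discrimination, output is the efficient level Q = 70.5 (where demand meets MC), but every buyer pays their willingness to pay: CS = 0 and PS = total surplus.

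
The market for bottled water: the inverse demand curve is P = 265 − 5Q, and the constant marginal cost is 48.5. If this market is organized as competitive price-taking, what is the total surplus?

Perfect competition: P = MC = 48.5, so 265 − 5Q = 48.5 and Q = 43.3.
CS = ½·(265 − 48.5)·43.3 = 4687.225; PS = (48.5 − 48.5)·43.3 = 0; TS = 4687.225.

TS = 4687.225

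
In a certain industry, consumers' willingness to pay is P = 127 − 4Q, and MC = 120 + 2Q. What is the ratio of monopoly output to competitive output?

The monopolist equates marginal revenue to marginal cost: 127 − 8Q = 120 + 2Q, so Q = 0.7. From demand, P = 124.2.
Under competition P = MC: 127 − 4Q = 120 + 2Q ⇒ Q = 7/6, P = 367/3.
Ratio Q_m/Q_c = 0.7/(7/6) = 0.6.

Q_m/Q_c = 0.6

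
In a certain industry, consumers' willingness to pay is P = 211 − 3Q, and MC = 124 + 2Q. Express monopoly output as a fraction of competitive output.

A monopolist chooses Q where MR = MC. MR = 211 − 6Q; setting this equal to 124 + 2Q gives Q = 10.875 and P = 178.375.
Competitive equilibrium sets price equal to marginal cost: 211 − 3Q = 124 + 2Q, so Q = 17.4 and P = 158.8.
Ratio Q_m/Q_c = 10.875/17.4 = 0.625.

Q_m/Q_c = 0.625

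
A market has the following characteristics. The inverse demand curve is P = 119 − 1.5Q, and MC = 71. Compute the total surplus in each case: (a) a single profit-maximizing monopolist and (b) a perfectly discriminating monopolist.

The monopolist equates marginal revenue to marginal cost: 119 − 3Q = 71, so Q = 16. From demand, P = 95.
CS = ½·(119 − 95)·16 = 192; PS = (95 − 71)·16 = 384; TS = 576.
With perfect price discrimination, output is the efficient level Q = 32 (where demand meets MC), but every buyer pays their willingness to pay: CS = 0 and PS = total surplus.
TS = 768 (equal to competitive TS).

Monopoly: TS = 576; Perfect PD: TS = 768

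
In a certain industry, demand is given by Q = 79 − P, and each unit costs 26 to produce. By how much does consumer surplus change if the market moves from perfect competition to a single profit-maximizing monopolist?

CS falls by 1053.375

Inverting demand: P = 79 − Q.
Competitive firms price at marginal cost: P = 26, giving Q = 53.
CS = ½·(79 − 26)·53 = 1404.5.
The monopolist equates marginal revenue to marginal cost: 79 − 2Q = 26, so Q = 26.5. From demand, P = 52.5.
CS = ½·(79 − 52.5)·26.5 = 351.125.
Change in consumer surplus: 351.125 − 1404.5 = −1053.375.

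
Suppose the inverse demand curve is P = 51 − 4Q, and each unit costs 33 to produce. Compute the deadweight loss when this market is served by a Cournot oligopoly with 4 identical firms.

DWL = 1.62

Perfect competition: P = MC = 33, so 51 − 4Q = 33 and Q = 4.5.
In a 4-firm Cournot equilibrium, symmetry and the first-order condition give q = (51 − 33)/(20) = 0.9. So Q = 3.6 and P = 36.6.
DWL is the triangle between Q = 3.6 and Q = 4.5: ½·(4.5 − 3.6)·(36.6 − 33) = 1.62.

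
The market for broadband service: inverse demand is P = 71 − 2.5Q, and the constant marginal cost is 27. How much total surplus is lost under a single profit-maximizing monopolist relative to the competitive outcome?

DWL = 96.8

Perfect competition: P = MC = 27, so 71 − 2.5Q = 27 and Q = 17.6.
The monopolist equates marginal revenue to marginal cost: 71 − 5Q = 27, so Q = 8.8. From demand, P = 49.
DWL is the triangle between Q = 8.8 and Q = 17.6: ½·(17.6 − 8.8)·(49 − 27) = 96.8.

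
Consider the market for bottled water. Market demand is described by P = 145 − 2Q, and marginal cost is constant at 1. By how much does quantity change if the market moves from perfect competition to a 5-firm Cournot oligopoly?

Perfect competition: P = MC = 1, so 145 − 2Q = 1 and Q = 72.
Cournot with 5 identical firms: the symmetric best-response condition is 145 − 12q = 1. Each firm produces q = 12, total output Q = 60, price P = 25.
Change in quantity: 60 − 72 = −12.

Quantity falls by 12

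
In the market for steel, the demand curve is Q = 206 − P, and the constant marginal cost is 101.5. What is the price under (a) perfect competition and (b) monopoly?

Inverting demand: P = 206 − Q.
Competitive firms price at marginal cost: P = 101.5, giving Q = 104.5.
Monopoly sets MR = MC: 206 − 2Q = 101.5 ⇒ Q = 52.25, P = 206 − 52.25 = 153.75.

Competition: P = 101.5; Monopoly: P = 153.75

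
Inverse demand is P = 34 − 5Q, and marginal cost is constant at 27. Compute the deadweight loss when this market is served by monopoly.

DWL = 1.225

Perfect competition: P = MC = 27, so 34 − 5Q = 27 and Q = 1.4.
The monopolist equates marginal revenue to marginal cost: 34 − 10Q = 27, so Q = 0.7. From demand, P = 30.5.
DWL is the triangle between Q = 0.7 and Q = 1.4: ½·(1.4 − 0.7)·(30.5 − 27) = 1.225.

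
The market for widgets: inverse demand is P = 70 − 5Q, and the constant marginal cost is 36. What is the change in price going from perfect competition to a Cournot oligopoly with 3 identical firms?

Competitive firms price at marginal cost: P = 36, giving Q = 6.8.
In a 3-firm Cournot equilibrium, symmetry and the first-order condition give q = (70 − 36)/(20) = 1.7. So Q = 5.1 and P = 44.5.
Change in price: 44.5 − 36 = 8.5.

Price rises by 8.5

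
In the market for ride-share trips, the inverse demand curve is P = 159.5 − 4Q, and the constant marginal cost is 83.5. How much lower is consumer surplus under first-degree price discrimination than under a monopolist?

CS falls by 180.5

Monopoly sets MR = MC: 159.5 − 8Q = 83.5 ⇒ Q = 9.5, P = 159.5 − 4·9.5 = 121.5.
CS = ½·(159.5 − 121.5)·9.5 = 180.5.
With perfect price discrimination, output is the efficient level Q = 19 (where demand meets MC), but every buyer pays their willingness to pay: CS = 0 and PS = total surplus.
CS = 0.
Change in consumer surplus: 0 − 180.5 = −180.5.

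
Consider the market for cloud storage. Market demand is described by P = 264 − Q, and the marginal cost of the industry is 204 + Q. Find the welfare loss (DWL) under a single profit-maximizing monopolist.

Competitive equilibrium sets price equal to marginal cost: 264 − Q = 204 + Q, so Q = 30 and P = 234.
The monopolist equates marginal revenue to marginal cost: 264 − 2Q = 204 + Q, so Q = 20. From demand, P = 244.
CS = ½·(264 − 234)·30 = 450; PS = (234·30 − 204·30 − ½·1·30²) = 450; TS = 900.
CS = ½·(264 − 244)·20 = 200; PS = (244·20 − 204·20 − ½·1·20²) = 600; TS = 800.
DWL = 900 − 800 = 100.

DWL = 100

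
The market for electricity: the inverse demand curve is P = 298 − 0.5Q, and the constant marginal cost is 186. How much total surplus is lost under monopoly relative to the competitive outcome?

Perfect competition: P = MC = 186, so 298 − 0.5Q = 186 and Q = 224.
A monopolist chooses Q where MR = MC. MR = 298 − Q; setting this equal to 186 gives Q = 112 and P = 242.
DWL is the triangle between Q = 112 and Q = 224: ½·(224 − 112)·(242 − 186) = 3136.

DWL = 3136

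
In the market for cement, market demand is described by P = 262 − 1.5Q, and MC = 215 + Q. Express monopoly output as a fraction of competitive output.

Monopoly sets MR = MC: 262 − 3Q = 215 + Q ⇒ Q = 11.75, P = 262 − 1.5·11.75 = 244.375.
Under competition P = MC: 262 − 1.5Q = 215 + Q ⇒ Q = 18.8, P = 233.8.
Ratio Q_m/Q_c = 11.75/18.8 = 0.625.

Q_m/Q_c = 0.625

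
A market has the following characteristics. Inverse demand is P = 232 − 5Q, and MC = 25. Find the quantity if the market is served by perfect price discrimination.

Q = 41.4

A perfectly discriminating monopolist sells every unit with P(Q) ≥ MC(Q), so output equals the competitive quantity Q = 41.4. Each buyer pays their reservation price, so CS = 0 and the firm captures all surplus.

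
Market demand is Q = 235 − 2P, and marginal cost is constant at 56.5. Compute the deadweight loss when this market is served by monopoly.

DWL = 930.25

Inverting demand: P = 117.5 − 0.5Q.
Perfect competition: P = MC = 56.5, so 117.5 − 0.5Q = 56.5 and Q = 122.
The monopolist equates marginal revenue to marginal cost: 117.5 − Q = 56.5, so Q = 61. From demand, P = 87.
DWL is the triangle between Q = 61 and Q = 122: ½·(122 − 61)·(87 − 56.5) = 930.25.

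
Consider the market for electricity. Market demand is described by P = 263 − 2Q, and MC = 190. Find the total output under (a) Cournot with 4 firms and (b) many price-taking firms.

In a 4-firm Cournot equilibrium, symmetry and the first-order condition give q = (263 − 190)/(10) = 7.3. So Q = 29.2 and P = 204.6.
Competitive firms price at marginal cost: P = 190, giving Q = 36.5.

Cournot: Q = 29.2; Competition: Q = 36.5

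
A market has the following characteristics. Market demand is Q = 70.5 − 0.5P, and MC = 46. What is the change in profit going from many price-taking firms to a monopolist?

Profit rises by 1128.125

Inverting demand: P = 141 − 2Q.
Perfect competition: P = MC = 46, so 141 − 2Q = 46 and Q = 47.5.
Profit = (46 − 46)·47.5 = 0.
A monopolist chooses Q where MR = MC. MR = 141 − 4Q; setting this equal to 46 gives Q = 23.75 and P = 93.5.
Profit = (93.5 − 46)·23.75 = 1128.125.
Change in profit: 1128.125 − 0 = 1128.125.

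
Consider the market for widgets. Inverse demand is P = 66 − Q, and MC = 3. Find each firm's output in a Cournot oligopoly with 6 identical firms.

In a 6-firm Cournot equilibrium, symmetry and the first-order condition give q = (66 − 3)/(7) = 9. So Q = 54 and P = 12.

q_i = 9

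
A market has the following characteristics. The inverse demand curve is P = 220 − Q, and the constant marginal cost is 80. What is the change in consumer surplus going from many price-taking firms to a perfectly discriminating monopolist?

CS falls by 9800

Under competition P = MC = 80, so Q = (220 − 80)/1 = 140.
CS = ½·(220 − 80)·140 = 9800.
Under first-degree price discrimination the firm charges each unit its demand price and produces up to where P = MC, i.e. Q = 140. Consumer surplus is zero; producer surplus equals total surplus.
CS = 0.
Change in consumer surplus: 0 − 9800 = −9800.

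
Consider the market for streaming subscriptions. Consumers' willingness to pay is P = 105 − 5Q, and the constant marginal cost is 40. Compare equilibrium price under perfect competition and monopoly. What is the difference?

P rises by 32.5

Perfect competition: P = MC = 40, so 105 − 5Q = 40 and Q = 13.
The monopolist equates marginal revenue to marginal cost: 105 − 10Q = 40, so Q = 6.5. From demand, P = 72.5.
Change in equilibrium price: 72.5 − 40 = 32.5.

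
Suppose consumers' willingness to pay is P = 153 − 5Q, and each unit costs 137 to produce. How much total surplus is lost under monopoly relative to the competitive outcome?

DWL = 6.4

Competitive firms price at marginal cost: P = 137, giving Q = 3.2.
A monopolist chooses Q where MR = MC. MR = 153 − 10Q; setting this equal to 137 gives Q = 1.6 and P = 145.
DWL is the triangle between Q = 1.6 and Q = 3.2: ½·(3.2 − 1.6)·(145 − 137) = 6.4.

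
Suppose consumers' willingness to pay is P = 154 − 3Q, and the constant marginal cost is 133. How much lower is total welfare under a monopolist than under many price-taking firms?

Perfect competition: P = MC = 133, so 154 − 3Q = 133 and Q = 7.
CS = ½·(154 − 133)·7 = 73.5; PS = (133 − 133)·7 = 0; TS = 73.5.
The monopolist equates marginal revenue to marginal cost: 154 − 6Q = 133, so Q = 3.5. From demand, P = 143.5.
CS = ½·(154 − 143.5)·3.5 = 18.375; PS = (143.5 − 133)·3.5 = 36.75; TS = 55.125.
Change in total welfare: 55.125 − 73.5 = −18.375.

Total welfare falls by 18.375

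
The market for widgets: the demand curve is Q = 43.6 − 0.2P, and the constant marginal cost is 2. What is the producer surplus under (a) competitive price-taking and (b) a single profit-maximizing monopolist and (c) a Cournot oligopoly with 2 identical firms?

Competition: PS = 0; Monopoly: PS = 2332.8; Cournot: PS = 2073.6

Inverting demand: P = 218 − 5Q.
Perfect competition: P = MC = 2, so 218 − 5Q = 2 and Q = 43.2.
PS = (2 − 2)·43.2 = 0.
A monopolist chooses Q where MR = MC. MR = 218 − 10Q; setting this equal to 2 gives Q = 21.6 and P = 110.
PS = (110 − 2)·21.6 = 2332.8.
Cournot with 2 identical firms: the symmetric best-response condition is 218 − 15q = 2. Each firm produces q = 14.4, total output Q = 28.8, price P = 74.
PS = (74 − 2)·28.8 = 2073.6.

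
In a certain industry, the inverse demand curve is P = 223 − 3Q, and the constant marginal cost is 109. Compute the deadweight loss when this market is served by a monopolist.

Under competition P = MC = 109, so Q = (223 − 109)/3 = 38.
A monopolist chooses Q where MR = MC. MR = 223 − 6Q; setting this equal to 109 gives Q = 19 and P = 166.
DWL is the triangle between Q = 19 and Q = 38: ½·(38 − 19)·(166 − 109) = 541.5.

DWL = 541.5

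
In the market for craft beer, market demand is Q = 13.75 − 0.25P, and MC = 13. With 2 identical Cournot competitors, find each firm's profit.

π_i = 49

Inverting demand: P = 55 − 4Q.
With 2 symmetric Cournot firms, each firm's FOC gives 55 − 12q = 13, so q = 3.5, Q = 2·3.5 = 7, and P = 27.
Each firm's profit = (27 − 13)·3.5 = 49.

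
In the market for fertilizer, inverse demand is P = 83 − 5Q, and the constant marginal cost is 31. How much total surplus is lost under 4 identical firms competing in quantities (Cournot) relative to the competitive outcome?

Competitive firms price at marginal cost: P = 31, giving Q = 10.4.
In a 4-firm Cournot equilibrium, symmetry and the first-order condition give q = (83 − 31)/(25) = 2.08. So Q = 8.32 and P = 41.4.
DWL is the triangle between Q = 8.32 and Q = 10.4: ½·(10.4 − 8.32)·(41.4 − 31) = 10.816.

DWL = 10.816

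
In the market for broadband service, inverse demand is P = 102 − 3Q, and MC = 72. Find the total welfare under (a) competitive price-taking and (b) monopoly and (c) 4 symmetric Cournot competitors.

Competition: TS = 150; Monopoly: TS = 112.5; Cournot: TS = 144

Competitive firms price at marginal cost: P = 72, giving Q = 10.
CS = ½·(102 − 72)·10 = 150; PS = (72 − 72)·10 = 0; TS = 150.
Monopoly sets MR = MC: 102 − 6Q = 72 ⇒ Q = 5, P = 102 − 3·5 = 87.
CS = ½·(102 − 87)·5 = 37.5; PS = (87 − 72)·5 = 75; TS = 112.5.
Cournot with 4 identical firms: the symmetric best-response condition is 102 − 15q = 72. Each firm produces q = 2, total output Q = 8, price P = 78.
CS = ½·(102 − 78)·8 = 96; PS = (78 − 72)·8 = 48; TS = 144.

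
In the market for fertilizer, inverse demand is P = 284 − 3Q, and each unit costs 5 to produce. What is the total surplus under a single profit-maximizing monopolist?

Monopoly sets MR = MC: 284 − 6Q = 5 ⇒ Q = 46.5, P = 284 − 3·46.5 = 144.5.
CS = ½·(284 − 144.5)·46.5 = 3243.375; PS = (144.5 − 5)·46.5 = 6486.75; TS = 9730.125.

TS = 9730.125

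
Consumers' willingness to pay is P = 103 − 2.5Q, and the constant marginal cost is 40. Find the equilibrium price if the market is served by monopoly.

A monopolist chooses Q where MR = MC. MR = 103 − 5Q; setting this equal to 40 gives Q = 12.6 and P = 71.5.

P = 71.5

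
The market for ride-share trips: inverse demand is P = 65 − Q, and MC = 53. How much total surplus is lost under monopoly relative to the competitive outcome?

DWL = 18

Under competition P = MC = 53, so Q = (65 − 53)/1 = 12.
Monopoly sets MR = MC: 65 − 2Q = 53 ⇒ Q = 6, P = 65 − 6 = 59.
DWL is the triangle between Q = 6 and Q = 12: ½·(12 − 6)·(59 − 53) = 18.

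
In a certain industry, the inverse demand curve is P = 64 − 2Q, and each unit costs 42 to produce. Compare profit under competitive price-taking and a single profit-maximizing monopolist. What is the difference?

Competitive firms price at marginal cost: P = 42, giving Q = 11.
Profit = (42 − 42)·11 = 0.
The monopolist equates marginal revenue to marginal cost: 64 − 4Q = 42, so Q = 5.5. From demand, P = 53.
Profit = (53 − 42)·5.5 = 60.5.
Change in profit: 60.5 − 0 = 60.5.

π rises by 60.5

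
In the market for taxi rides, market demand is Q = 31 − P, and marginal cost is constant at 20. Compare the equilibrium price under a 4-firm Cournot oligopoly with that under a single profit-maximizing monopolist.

Inverting demand: P = 31 − Q.
Cournot with 4 identical firms: the symmetric best-response condition is 31 − 5q = 20. Each firm produces q = 2.2, total output Q = 8.8, price P = 22.2.
Monopoly sets MR = MC: 31 − 2Q = 20 ⇒ Q = 5.5, P = 31 − 5.5 = 25.5.

Cournot: P = 22.2; Monopoly: P = 25.5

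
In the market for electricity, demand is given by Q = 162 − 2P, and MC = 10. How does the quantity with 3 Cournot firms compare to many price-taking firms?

Cournot: Q = 106.5; Competition: Q = 142

Inverting demand: P = 81 − 0.5Q.
Cournot with 3 identical firms: the symmetric best-response condition is 81 − 2q = 10. Each firm produces q = 35.5, total output Q = 106.5, price P = 27.75.
Perfect competition: P = MC = 10, so 81 − 0.5Q = 10 and Q = 142.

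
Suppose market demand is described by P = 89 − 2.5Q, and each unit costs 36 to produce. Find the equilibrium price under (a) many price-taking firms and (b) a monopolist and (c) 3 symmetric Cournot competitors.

Competitive firms price at marginal cost: P = 36, giving Q = 21.2.
A monopolist chooses Q where MR = MC. MR = 89 − 5Q; setting this equal to 36 gives Q = 10.6 and P = 62.5.
Cournot with 3 identical firms: the symmetric best-response condition is 89 − 10q = 36. Each firm produces q = 5.3, total output Q = 15.9, price P = 49.25.

Competition: P = 36; Monopoly: P = 62.5; Cournot: P = 49.25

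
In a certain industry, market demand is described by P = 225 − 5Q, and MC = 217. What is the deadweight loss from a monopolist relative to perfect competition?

Competitive firms price at marginal cost: P = 217, giving Q = 1.6.
The monopolist equates marginal revenue to marginal cost: 225 − 10Q = 217, so Q = 0.8. From demand, P = 221.
DWL is the triangle between Q = 0.8 and Q = 1.6: ½·(1.6 − 0.8)·(221 − 217) = 1.6.

DWL = 1.6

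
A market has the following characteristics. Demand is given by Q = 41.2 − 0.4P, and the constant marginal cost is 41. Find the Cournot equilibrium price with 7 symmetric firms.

Inverting demand: P = 103 − 2.5Q.
With 7 symmetric Cournot firms, each firm's FOC gives 103 − 20q = 41, so q = 3.1, Q = 7·3.1 = 21.7, and P = 48.75.

P = 48.75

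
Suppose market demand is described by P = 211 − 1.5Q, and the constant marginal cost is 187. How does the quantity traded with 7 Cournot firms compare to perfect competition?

Cournot: Q = 14; Competition: Q = 16

Cournot with 7 identical firms: the symmetric best-response condition is 211 − 12q = 187. Each firm produces q = 2, total output Q = 14, price P = 190.
Under competition P = MC = 187, so Q = (211 − 187)/1.5 = 16.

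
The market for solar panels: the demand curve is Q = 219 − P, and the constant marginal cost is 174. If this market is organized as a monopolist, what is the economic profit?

Profit = 506.25

Inverting demand: P = 219 − Q.
Monopoly sets MR = MC: 219 − 2Q = 174 ⇒ Q = 22.5, P = 219 − 22.5 = 196.5.
Profit = (196.5 − 174)·22.5 = 506.25.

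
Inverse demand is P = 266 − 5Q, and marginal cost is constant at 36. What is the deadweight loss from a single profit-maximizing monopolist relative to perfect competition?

DWL = 1322.5

Competitive firms price at marginal cost: P = 36, giving Q = 46.
A monopolist chooses Q where MR = MC. MR = 266 − 10Q; setting this equal to 36 gives Q = 23 and P = 151.
DWL is the triangle between Q = 23 and Q = 46: ½·(46 − 23)·(151 − 36) = 1322.5.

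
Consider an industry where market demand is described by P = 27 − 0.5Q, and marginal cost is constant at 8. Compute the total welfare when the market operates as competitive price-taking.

TS = 361

Competitive firms price at marginal cost: P = 8, giving Q = 38.
CS = ½·(27 − 8)·38 = 361; PS = (8 − 8)·38 = 0; TS = 361.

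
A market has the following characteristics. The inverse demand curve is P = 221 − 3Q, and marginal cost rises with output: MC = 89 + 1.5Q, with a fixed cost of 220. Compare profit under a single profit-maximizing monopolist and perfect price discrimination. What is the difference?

Monopoly sets MR = MC: 221 − 6Q = 89 + 1.5Q ⇒ Q = 17.6, P = 221 − 3·17.6 = 168.2.
Profit = 168.2·17.6 − (89·17.6 + ½·1.5·17.6²) − 220 = 941.6.
A perfectly discriminating monopolist sells every unit with P(Q) ≥ MC(Q), so output equals the competitive quantity Q = 88/3. Each buyer pays their reservation price, so CS = 0 and the firm captures all surplus.
PS equals the full surplus area, 1936. Profit = 1936 − 220 = 1716.
Change in profit: 1716 − 941.6 = 774.4.

π rises by 774.4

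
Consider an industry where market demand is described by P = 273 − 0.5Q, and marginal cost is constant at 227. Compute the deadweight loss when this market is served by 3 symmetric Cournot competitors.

DWL = 132.25

Perfect competition: P = MC = 227, so 273 − 0.5Q = 227 and Q = 92.
In a 3-firm Cournot equilibrium, symmetry and the first-order condition give q = (273 − 227)/(2) = 23. So Q = 69 and P = 238.5.
DWL is the triangle between Q = 69 and Q = 92: ½·(92 − 69)·(238.5 − 227) = 132.25.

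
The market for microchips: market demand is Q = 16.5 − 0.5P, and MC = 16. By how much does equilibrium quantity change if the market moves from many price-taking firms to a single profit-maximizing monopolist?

Q falls by 4.25

Inverting demand: P = 33 − 2Q.
Perfect competition: P = MC = 16, so 33 − 2Q = 16 and Q = 8.5.
Monopoly sets MR = MC: 33 − 4Q = 16 ⇒ Q = 4.25, P = 33 − 2·4.25 = 24.5.
Change in equilibrium quantity: 4.25 − 8.5 = −4.25.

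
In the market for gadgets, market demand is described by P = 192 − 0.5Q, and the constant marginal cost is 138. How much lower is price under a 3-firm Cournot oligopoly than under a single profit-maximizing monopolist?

A monopolist chooses Q where MR = MC. MR = 192 − Q; setting this equal to 138 gives Q = 54 and P = 165.
Cournot with 3 identical firms: the symmetric best-response condition is 192 − 2q = 138. Each firm produces q = 27, total output Q = 81, price P = 151.5.
Change in price: 151.5 − 165 = −13.5.

P falls by 13.5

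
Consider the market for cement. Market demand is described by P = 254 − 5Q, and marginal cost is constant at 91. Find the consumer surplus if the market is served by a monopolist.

CS = 664.225

Monopoly sets MR = MC: 254 − 10Q = 91 ⇒ Q = 16.3, P = 254 − 5·16.3 = 172.5.
CS = ½·(254 − 172.5)·16.3 = 664.225.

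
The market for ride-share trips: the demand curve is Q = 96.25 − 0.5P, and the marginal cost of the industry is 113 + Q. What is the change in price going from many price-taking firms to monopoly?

Inverting demand: P = 192.5 − 2Q.
Under competition P = MC: 192.5 − 2Q = 113 + Q ⇒ Q = 26.5, P = 139.5.
The monopolist equates marginal revenue to marginal cost: 192.5 − 4Q = 113 + Q, so Q = 15.9. From demand, P = 160.7.
Change in price: 160.7 − 139.5 = 21.2.

Price rises by 21.2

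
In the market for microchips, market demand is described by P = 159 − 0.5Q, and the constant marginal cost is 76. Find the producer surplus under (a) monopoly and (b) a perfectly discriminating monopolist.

Monopoly sets MR = MC: 159 − Q = 76 ⇒ Q = 83, P = 159 − 0.5·83 = 117.5.
PS = (117.5 − 76)·83 = 3444.5.
With perfect price discrimination, output is the efficient level Q = 166 (where demand meets MC), but every buyer pays their willingness to pay: CS = 0 and PS = total surplus.
PS = ½·(159 − 76)·166 = 6889.

Monopoly: PS = 3444.5; Perfect PD: PS = 6889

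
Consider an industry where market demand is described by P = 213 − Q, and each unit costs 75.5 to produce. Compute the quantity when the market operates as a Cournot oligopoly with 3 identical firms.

Q = 103.125

Cournot with 3 identical firms: the symmetric best-response condition is 213 − 4q = 75.5. Each firm produces q = 34.375, total output Q = 103.125, price P = 109.875.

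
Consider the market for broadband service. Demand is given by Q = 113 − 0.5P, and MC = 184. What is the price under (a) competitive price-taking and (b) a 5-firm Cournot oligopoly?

Competition: P = 184; Cournot: P = 191

Inverting demand: P = 226 − 2Q.
Competitive firms price at marginal cost: P = 184, giving Q = 21.
With 5 symmetric Cournot firms, each firm's FOC gives 226 − 12q = 184, so q = 3.5, Q = 5·3.5 = 17.5, and P = 191.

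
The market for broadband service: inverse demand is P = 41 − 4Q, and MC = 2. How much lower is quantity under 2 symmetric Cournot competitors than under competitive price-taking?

Perfect competition: P = MC = 2, so 41 − 4Q = 2 and Q = 9.75.
Cournot with 2 identical firms: the symmetric best-response condition is 41 − 12q = 2. Each firm produces q = 3.25, total output Q = 6.5, price P = 15.
Change in quantity: 6.5 − 9.75 = −3.25.

Quantity falls by 3.25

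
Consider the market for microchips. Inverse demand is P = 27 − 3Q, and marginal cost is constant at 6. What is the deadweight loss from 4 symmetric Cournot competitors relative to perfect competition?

DWL = 2.94

Competitive firms price at marginal cost: P = 6, giving Q = 7.
Cournot with 4 identical firms: the symmetric best-response condition is 27 − 15q = 6. Each firm produces q = 1.4, total output Q = 5.6, price P = 10.2.
DWL is the triangle between Q = 5.6 and Q = 7: ½·(7 − 5.6)·(10.2 − 6) = 2.94.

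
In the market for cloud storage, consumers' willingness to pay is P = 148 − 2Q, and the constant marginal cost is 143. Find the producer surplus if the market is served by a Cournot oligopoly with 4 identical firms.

Cournot with 4 identical firms: the symmetric best-response condition is 148 − 10q = 143. Each firm produces q = 0.5, total output Q = 2, price P = 144.
PS = (144 − 143)·2 = 2.

PS = 2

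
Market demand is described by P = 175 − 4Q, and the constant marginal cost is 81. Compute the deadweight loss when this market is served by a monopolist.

DWL = 276.125

Competitive firms price at marginal cost: P = 81, giving Q = 23.5.
The monopolist equates marginal revenue to marginal cost: 175 − 8Q = 81, so Q = 11.75. From demand, P = 128.
DWL is the triangle between Q = 11.75 and Q = 23.5: ½·(23.5 − 11.75)·(128 − 81) = 276.125.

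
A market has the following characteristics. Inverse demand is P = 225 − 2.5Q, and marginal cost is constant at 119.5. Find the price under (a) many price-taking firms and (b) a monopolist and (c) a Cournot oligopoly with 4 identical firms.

Under competition P = MC = 119.5, so Q = (225 − 119.5)/2.5 = 42.2.
The monopolist equates marginal revenue to marginal cost: 225 − 5Q = 119.5, so Q = 21.1. From demand, P = 172.25.
Cournot with 4 identical firms: the symmetric best-response condition is 225 − 12.5q = 119.5. Each firm produces q = 8.44, total output Q = 33.76, price P = 140.6.

Competition: P = 119.5; Monopoly: P = 172.25; Cournot: P = 140.6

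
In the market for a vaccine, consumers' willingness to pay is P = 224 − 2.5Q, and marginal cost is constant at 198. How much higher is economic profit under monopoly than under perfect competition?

π rises by 67.6

Perfect competition: P = MC = 198, so 224 − 2.5Q = 198 and Q = 10.4.
Profit = (198 − 198)·10.4 = 0.
The monopolist equates marginal revenue to marginal cost: 224 − 5Q = 198, so Q = 5.2. From demand, P = 211.
Profit = (211 − 198)·5.2 = 67.6.
Change in economic profit: 67.6 − 0 = 67.6.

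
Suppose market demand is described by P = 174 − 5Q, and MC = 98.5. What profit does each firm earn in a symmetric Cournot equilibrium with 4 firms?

π_i = 45.602

With 4 symmetric Cournot firms, each firm's FOC gives 174 − 25q = 98.5, so q = 3.02, Q = 4·3.02 = 12.08, and P = 113.6.
Each firm's profit = (113.6 − 98.5)·3.02 = 45.602.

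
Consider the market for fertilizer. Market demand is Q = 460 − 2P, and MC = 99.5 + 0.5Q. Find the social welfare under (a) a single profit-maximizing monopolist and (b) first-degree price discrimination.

Monopoly: TS = 7569; Perfect PD: TS = 8515.125

Inverting demand: P = 230 − 0.5Q.
Monopoly sets MR = MC: 230 − Q = 99.5 + 0.5Q ⇒ Q = 87, P = 230 − 0.5·87 = 186.5.
CS = ½·(230 − 186.5)·87 = 1892.25; PS = (186.5·87 − 99.5·87 − ½·0.5·87²) = 5676.75; TS = 7569.
With perfect price discrimination, output is the efficient level Q = 130.5 (where demand meets MC), but every buyer pays their willingness to pay: CS = 0 and PS = total surplus.
TS = 8515.125 (equal to competitive TS).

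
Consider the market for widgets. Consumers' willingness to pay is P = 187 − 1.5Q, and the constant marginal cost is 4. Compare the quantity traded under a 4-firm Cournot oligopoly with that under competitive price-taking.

Cournot: Q = 97.6; Competition: Q = 122

Cournot with 4 identical firms: the symmetric best-response condition is 187 − 7.5q = 4. Each firm produces q = 24.4, total output Q = 97.6, price P = 40.6.
Perfect competition: P = MC = 4, so 187 − 1.5Q = 4 and Q = 122.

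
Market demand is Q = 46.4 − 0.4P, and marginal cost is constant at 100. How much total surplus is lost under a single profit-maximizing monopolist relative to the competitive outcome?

Inverting demand: P = 116 − 2.5Q.
Competitive firms price at marginal cost: P = 100, giving Q = 6.4.
A monopolist chooses Q where MR = MC. MR = 116 − 5Q; setting this equal to 100 gives Q = 3.2 and P = 108.
DWL is the triangle between Q = 3.2 and Q = 6.4: ½·(6.4 − 3.2)·(108 − 100) = 12.8.

DWL = 12.8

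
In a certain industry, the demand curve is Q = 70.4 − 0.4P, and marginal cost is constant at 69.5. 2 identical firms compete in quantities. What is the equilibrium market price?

Inverting demand: P = 176 − 2.5Q.
With 2 symmetric Cournot firms, each firm's FOC gives 176 − 7.5q = 69.5, so q = 14.2, Q = 2·14.2 = 28.4, and P = 105.

P = 105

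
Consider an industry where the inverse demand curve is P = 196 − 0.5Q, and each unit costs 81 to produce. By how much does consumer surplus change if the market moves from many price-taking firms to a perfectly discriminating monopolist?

CS falls by 13225

Perfect competition: P = MC = 81, so 196 − 0.5Q = 81 and Q = 230.
CS = ½·(196 − 81)·230 = 13225.
With perfect price discrimination, output is the efficient level Q = 230 (where demand meets MC), but every buyer pays their willingness to pay: CS = 0 and PS = total surplus.
CS = 0.
Change in consumer surplus: 0 − 13225 = −13225.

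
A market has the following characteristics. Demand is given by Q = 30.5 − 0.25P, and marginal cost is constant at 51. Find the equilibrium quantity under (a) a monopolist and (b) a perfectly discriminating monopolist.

Inverting demand: P = 122 − 4Q.
The monopolist equates marginal revenue to marginal cost: 122 − 8Q = 51, so Q = 8.875. From demand, P = 86.5.
With perfect price discrimination, output is the efficient level Q = 17.75 (where demand meets MC), but every buyer pays their willingness to pay: CS = 0 and PS = total surplus.

Monopoly: Q = 8.875; Perfect PD: Q = 17.75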